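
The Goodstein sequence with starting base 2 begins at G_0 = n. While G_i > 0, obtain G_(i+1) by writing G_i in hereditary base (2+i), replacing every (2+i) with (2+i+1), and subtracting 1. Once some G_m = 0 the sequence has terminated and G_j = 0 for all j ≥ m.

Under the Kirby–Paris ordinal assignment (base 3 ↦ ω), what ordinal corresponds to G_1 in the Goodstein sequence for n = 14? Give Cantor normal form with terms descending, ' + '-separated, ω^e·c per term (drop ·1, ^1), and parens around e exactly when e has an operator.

ω^(ω + 1) + ω^ω + 2

(0) 14|_2 = 2^(2 + 1) + 2^2 + 2 ↦ 3^(3 + 1) + 3^3 + 3|_3 = 111 ⇒ 110
(1) 110|_3 = 3^(3 + 1) + 3^3 + 2 ↦ 4^(4 + 1) + 4^4 + 2|_4 = 1282 ⇒ 1281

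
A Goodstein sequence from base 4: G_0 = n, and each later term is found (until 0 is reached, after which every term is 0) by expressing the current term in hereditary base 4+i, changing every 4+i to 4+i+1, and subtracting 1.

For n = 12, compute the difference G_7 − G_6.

0

step 0: 12 = 3·4; sub 5 for 4: 3·5; = 15; G_1 = 15−1 = 14
step 1: 14 = 2·5 + 4; sub 6 for 5: 2·6 + 4; = 16; G_2 = 16−1 = 15
step 2: 15 = 2·6 + 3; sub 7 for 6: 2·7 + 3; = 17; G_3 = 17−1 = 16
step 3: 16 = 2·7 + 2; sub 8 for 7: 2·8 + 2; = 18; G_4 = 18−1 = 17
step 4: 17 = 2·8 + 1; sub 9 for 8: 2·9 + 1; = 19; G_5 = 19−1 = 18
step 5: 18 = 2·9; sub 10 for 9: 2·10; = 20; G_6 = 20−1 = 19
step 6: 19 = 10 + 9; sub 11 for 10: 11 + 9; = 20; G_7 = 20−1 = 19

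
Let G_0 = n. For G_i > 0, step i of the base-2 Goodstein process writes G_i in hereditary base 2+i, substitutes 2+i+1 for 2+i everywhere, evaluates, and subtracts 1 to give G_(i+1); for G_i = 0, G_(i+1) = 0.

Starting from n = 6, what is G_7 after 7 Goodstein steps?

332147

[0] 6 ≡ 2^2 + 2 (base 2). Lift 3: 30. −1: 29.
[1] 29 ≡ 3^3 + 2 (base 3). Lift 4: 258. −1: 257.
[2] 257 ≡ 4^4 + 1 (base 4). Lift 5: 3126. −1: 3125.
[3] 3125 ≡ 5^5 (base 5). Lift 6: 46656. −1: 46655.
[4] 46655 ≡ 5·6^5 + 5·6^4 + 5·6^3 + 5·6^2 + 5·6 + 5 (base 6). Lift 7: 98040. −1: 98039.
[5] 98039 ≡ 5·7^5 + 5·7^4 + 5·7^3 + 5·7^2 + 5·7 + 4 (base 7). Lift 8: 187244. −1: 187243.
[6] 187243 ≡ 5·8^5 + 5·8^4 + 5·8^3 + 5·8^2 + 5·8 + 3 (base 8). Lift 9: 332148. −1: 332147.
[7] 332147 ≡ 5·9^5 + 5·9^4 + 5·9^3 + 5·9^2 + 5·9 + 2 (base 9). Lift 10: 555552. −1: 555551.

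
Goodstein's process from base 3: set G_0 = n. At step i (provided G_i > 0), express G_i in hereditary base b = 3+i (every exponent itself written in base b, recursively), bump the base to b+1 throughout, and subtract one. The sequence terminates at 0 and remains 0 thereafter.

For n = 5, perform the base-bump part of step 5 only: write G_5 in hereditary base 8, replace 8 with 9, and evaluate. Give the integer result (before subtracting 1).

i=0: 5 = 3 + 2 (b=3); 3→4: 4 + 2 = 6; 6−1 = 5
i=1: 5 = 4 + 1 (b=4); 4→5: 5 + 1 = 6; 6−1 = 5
i=2: 5 = 5 (b=5); 5→6: 6 = 6; 6−1 = 5
i=3: 5 = 5 (b=6); 6→7: 5 = 5; 5−1 = 4
i=4: 4 = 4 (b=7); 7→8: 4 = 4; 4−1 = 3
i=5: 3 = 3 (b=8); 8→9: 3 = 3; 3−1 = 2

3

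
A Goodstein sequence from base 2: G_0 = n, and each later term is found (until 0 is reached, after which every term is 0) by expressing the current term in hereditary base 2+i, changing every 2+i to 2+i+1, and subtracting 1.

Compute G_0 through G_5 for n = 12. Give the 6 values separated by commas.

12, 107, 1065, 15685, 280019, 5764910

base 2: 12 = 2^(2 + 1) + 2^2; at 3: 3^(3 + 1) + 3^3 = 108; next = 107
base 3: 107 = 3^(3 + 1) + 2·3^2 + 2·3 + 2; at 4: 4^(4 + 1) + 2·4^2 + 2·4 + 2 = 1066; next = 1065
base 4: 1065 = 4^(4 + 1) + 2·4^2 + 2·4 + 1; at 5: 5^(5 + 1) + 2·5^2 + 2·5 + 1 = 15686; next = 15685
base 5: 15685 = 5^(5 + 1) + 2·5^2 + 2·5; at 6: 6^(6 + 1) + 2·6^2 + 2·6 = 280020; next = 280019
base 6: 280019 = 6^(6 + 1) + 2·6^2 + 6 + 5; at 7: 7^(7 + 1) + 2·7^2 + 7 + 5 = 5764911; next = 5764910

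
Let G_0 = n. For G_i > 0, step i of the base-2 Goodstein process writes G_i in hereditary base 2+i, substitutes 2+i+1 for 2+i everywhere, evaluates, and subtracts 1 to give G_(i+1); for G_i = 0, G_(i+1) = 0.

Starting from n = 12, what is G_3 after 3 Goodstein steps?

step 0: 12 = 2^(2 + 1) + 2^2; sub 3 for 2: 3^(3 + 1) + 3^3; = 108; G_1 = 108−1 = 107
step 1: 107 = 3^(3 + 1) + 2·3^2 + 2·3 + 2; sub 4 for 3: 4^(4 + 1) + 2·4^2 + 2·4 + 2; = 1066; G_2 = 1066−1 = 1065
step 2: 1065 = 4^(4 + 1) + 2·4^2 + 2·4 + 1; sub 5 for 4: 5^(5 + 1) + 2·5^2 + 2·5 + 1; = 15686; G_3 = 15686−1 = 15685
step 3: 15685 = 5^(5 + 1) + 2·5^2 + 2·5; sub 6 for 5: 6^(6 + 1) + 2·6^2 + 2·6; = 280020; G_4 = 280020−1 = 280019

15685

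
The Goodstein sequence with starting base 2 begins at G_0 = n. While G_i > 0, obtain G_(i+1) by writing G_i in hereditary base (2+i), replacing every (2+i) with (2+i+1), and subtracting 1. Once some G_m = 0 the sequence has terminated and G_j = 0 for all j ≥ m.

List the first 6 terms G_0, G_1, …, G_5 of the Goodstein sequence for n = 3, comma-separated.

3, 3, 3, 2, 1, 0

G_0 = 3. HB_2(3) = 2 + 1. Bump = 4. G_1 = 3.
G_1 = 3. HB_3(3) = 3. Bump = 4. G_2 = 3.
G_2 = 3. HB_4(3) = 3. Bump = 3. G_3 = 2.
G_3 = 2. HB_5(2) = 2. Bump = 2. G_4 = 1.
G_4 = 1. HB_6(1) = 1. Bump = 1. G_5 = 0.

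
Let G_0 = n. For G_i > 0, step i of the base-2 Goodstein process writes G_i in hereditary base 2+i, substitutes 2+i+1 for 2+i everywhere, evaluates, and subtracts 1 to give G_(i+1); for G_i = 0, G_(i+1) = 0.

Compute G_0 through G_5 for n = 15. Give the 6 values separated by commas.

[0] 15 ≡ 2^(2 + 1) + 2^2 + 2 + 1 (base 2). Lift 3: 112. −1: 111.
[1] 111 ≡ 3^(3 + 1) + 3^3 + 3 (base 3). Lift 4: 1284. −1: 1283.
[2] 1283 ≡ 4^(4 + 1) + 4^4 + 3 (base 4). Lift 5: 18753. −1: 18752.
[3] 18752 ≡ 5^(5 + 1) + 5^5 + 2 (base 5). Lift 6: 326594. −1: 326593.
[4] 326593 ≡ 6^(6 + 1) + 6^6 + 1 (base 6). Lift 7: 6588345. −1: 6588344.

15, 111, 1283, 18752, 326593, 6588344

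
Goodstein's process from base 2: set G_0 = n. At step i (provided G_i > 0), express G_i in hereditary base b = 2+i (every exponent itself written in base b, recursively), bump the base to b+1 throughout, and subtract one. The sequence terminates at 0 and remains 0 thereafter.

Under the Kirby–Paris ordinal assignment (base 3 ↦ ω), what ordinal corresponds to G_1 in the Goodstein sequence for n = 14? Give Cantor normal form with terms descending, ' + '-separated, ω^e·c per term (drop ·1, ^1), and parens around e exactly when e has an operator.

ω^(ω + 1) + ω^ω + 2

G_0=14  [base 2] 2^(2 + 1) + 2^2 + 2  →[2↦3]→  3^(3 + 1) + 3^3 + 3 = 111  −1 ⇒ G_1=110
G_1=110  [base 3] 3^(3 + 1) + 3^3 + 2  →[3↦4]→  4^(4 + 1) + 4^4 + 2 = 1282  −1 ⇒ G_2=1281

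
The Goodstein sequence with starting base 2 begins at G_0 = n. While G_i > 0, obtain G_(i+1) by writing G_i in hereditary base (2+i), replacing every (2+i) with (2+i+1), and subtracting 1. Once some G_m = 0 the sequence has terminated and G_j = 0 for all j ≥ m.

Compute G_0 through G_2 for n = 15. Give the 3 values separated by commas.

15, 111, 1283

[0] 15 ≡ 2^(2 + 1) + 2^2 + 2 + 1 (base 2). Lift 3: 112. −1: 111.
[1] 111 ≡ 3^(3 + 1) + 3^3 + 3 (base 3). Lift 4: 1284. −1: 1283.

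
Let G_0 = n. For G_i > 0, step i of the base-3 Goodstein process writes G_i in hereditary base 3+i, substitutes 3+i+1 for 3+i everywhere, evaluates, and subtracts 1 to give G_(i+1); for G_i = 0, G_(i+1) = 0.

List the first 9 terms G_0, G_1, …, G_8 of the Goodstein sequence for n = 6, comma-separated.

step 0: 6 = 2·3; sub 4 for 3: 2·4; = 8; G_1 = 8−1 = 7
step 1: 7 = 4 + 3; sub 5 for 4: 5 + 3; = 8; G_2 = 8−1 = 7
step 2: 7 = 5 + 2; sub 6 for 5: 6 + 2; = 8; G_3 = 8−1 = 7
step 3: 7 = 6 + 1; sub 7 for 6: 7 + 1; = 8; G_4 = 8−1 = 7
step 4: 7 = 7; sub 8 for 7: 8; = 8; G_5 = 8−1 = 7
step 5: 7 = 7; sub 9 for 8: 7; = 7; G_6 = 7−1 = 6
step 6: 6 = 6; sub 10 for 9: 6; = 6; G_7 = 6−1 = 5
step 7: 5 = 5; sub 11 for 10: 5; = 5; G_8 = 5−1 = 4

6, 7, 7, 7, 7, 7, 6, 5, 4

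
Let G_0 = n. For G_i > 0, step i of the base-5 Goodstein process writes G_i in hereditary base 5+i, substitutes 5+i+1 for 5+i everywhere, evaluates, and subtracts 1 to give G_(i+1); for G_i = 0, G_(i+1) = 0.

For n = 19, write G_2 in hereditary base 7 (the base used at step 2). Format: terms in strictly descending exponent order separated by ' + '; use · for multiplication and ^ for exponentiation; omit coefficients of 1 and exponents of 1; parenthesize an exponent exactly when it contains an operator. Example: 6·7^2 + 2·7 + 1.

i=0: 19 = 3·5 + 4 (b=5); 5→6: 3·6 + 4 = 22; 22−1 = 21
i=1: 21 = 3·6 + 3 (b=6); 6→7: 3·7 + 3 = 24; 24−1 = 23
i=2: 23 = 3·7 + 2 (b=7); 7→8: 3·8 + 2 = 26; 26−1 = 25

3·7 + 2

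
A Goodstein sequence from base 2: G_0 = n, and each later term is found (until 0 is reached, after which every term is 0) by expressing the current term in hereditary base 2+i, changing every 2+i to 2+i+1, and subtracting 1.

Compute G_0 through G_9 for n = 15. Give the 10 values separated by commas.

15, 111, 1283, 18752, 326593, 6588344, 150994943, 3524450280, 100077777775, 3138578427934

step 0: 15 = 2^(2 + 1) + 2^2 + 2 + 1; sub 3 for 2: 3^(3 + 1) + 3^3 + 3 + 1; = 112; G_1 = 112−1 = 111
step 1: 111 = 3^(3 + 1) + 3^3 + 3; sub 4 for 3: 4^(4 + 1) + 4^4 + 4; = 1284; G_2 = 1284−1 = 1283
step 2: 1283 = 4^(4 + 1) + 4^4 + 3; sub 5 for 4: 5^(5 + 1) + 5^5 + 3; = 18753; G_3 = 18753−1 = 18752
step 3: 18752 = 5^(5 + 1) + 5^5 + 2; sub 6 for 5: 6^(6 + 1) + 6^6 + 2; = 326594; G_4 = 326594−1 = 326593
step 4: 326593 = 6^(6 + 1) + 6^6 + 1; sub 7 for 6: 7^(7 + 1) + 7^7 + 1; = 6588345; G_5 = 6588345−1 = 6588344
step 5: 6588344 = 7^(7 + 1) + 7^7; sub 8 for 7: 8^(8 + 1) + 8^8; = 150994944; G_6 = 150994944−1 = 150994943
step 6: 150994943 = 8^(8 + 1) + 7·8^7 + 7·8^6 + 7·8^5 + 7·8^4 + 7·8^3 + 7·8^2 + 7·8 + 7; sub 9 for 8: 9^(9 + 1) + 7·9^7 + 7·9^6 + 7·9^5 + 7·9^4 + 7·9^3 + 7·9^2 + 7·9 + 7; = 3524450281; G_7 = 3524450281−1 = 3524450280
step 7: 3524450280 = 9^(9 + 1) + 7·9^7 + 7·9^6 + 7·9^5 + 7·9^4 + 7·9^3 + 7·9^2 + 7·9 + 6; sub 10 for 9: 10^(10 + 1) + 7·10^7 + 7·10^6 + 7·10^5 + 7·10^4 + 7·10^3 + 7·10^2 + 7·10 + 6; = 100077777776; G_8 = 100077777776−1 = 100077777775
step 8: 100077777775 = 10^(10 + 1) + 7·10^7 + 7·10^6 + 7·10^5 + 7·10^4 + 7·10^3 + 7·10^2 + 7·10 + 5; sub 11 for 10: 11^(11 + 1) + 7·11^7 + 7·11^6 + 7·11^5 + 7·11^4 + 7·11^3 + 7·11^2 + 7·11 + 5; = 3138578427935; G_9 = 3138578427935−1 = 3138578427934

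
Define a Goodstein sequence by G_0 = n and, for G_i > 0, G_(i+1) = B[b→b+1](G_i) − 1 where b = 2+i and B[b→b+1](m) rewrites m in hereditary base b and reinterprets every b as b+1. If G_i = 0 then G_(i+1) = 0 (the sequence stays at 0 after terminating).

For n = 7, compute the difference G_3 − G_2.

base 2: 7 = 2^2 + 2 + 1; at 3: 3^3 + 3 + 1 = 31; next = 30
base 3: 30 = 3^3 + 3; at 4: 4^4 + 4 = 260; next = 259
base 4: 259 = 4^4 + 3; at 5: 5^5 + 3 = 3128; next = 3127

2868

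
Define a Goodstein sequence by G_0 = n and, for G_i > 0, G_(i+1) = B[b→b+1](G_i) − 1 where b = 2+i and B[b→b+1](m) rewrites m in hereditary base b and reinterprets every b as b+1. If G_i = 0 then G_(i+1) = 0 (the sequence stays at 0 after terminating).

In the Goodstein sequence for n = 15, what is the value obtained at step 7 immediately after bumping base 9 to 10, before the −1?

base 2: 15 = 2^(2 + 1) + 2^2 + 2 + 1; at 3: 3^(3 + 1) + 3^3 + 3 + 1 = 112; next = 111
base 3: 111 = 3^(3 + 1) + 3^3 + 3; at 4: 4^(4 + 1) + 4^4 + 4 = 1284; next = 1283
base 4: 1283 = 4^(4 + 1) + 4^4 + 3; at 5: 5^(5 + 1) + 5^5 + 3 = 18753; next = 18752
base 5: 18752 = 5^(5 + 1) + 5^5 + 2; at 6: 6^(6 + 1) + 6^6 + 2 = 326594; next = 326593
base 6: 326593 = 6^(6 + 1) + 6^6 + 1; at 7: 7^(7 + 1) + 7^7 + 1 = 6588345; next = 6588344
base 7: 6588344 = 7^(7 + 1) + 7^7; at 8: 8^(8 + 1) + 8^8 = 150994944; next = 150994943
base 8: 150994943 = 8^(8 + 1) + 7·8^7 + 7·8^6 + 7·8^5 + 7·8^4 + 7·8^3 + 7·8^2 + 7·8 + 7; at 9: 9^(9 + 1) + 7·9^7 + 7·9^6 + 7·9^5 + 7·9^4 + 7·9^3 + 7·9^2 + 7·9 + 7 = 3524450281; next = 3524450280
base 9: 3524450280 = 9^(9 + 1) + 7·9^7 + 7·9^6 + 7·9^5 + 7·9^4 + 7·9^3 + 7·9^2 + 7·9 + 6; at 10: 10^(10 + 1) + 7·10^7 + 7·10^6 + 7·10^5 + 7·10^4 + 7·10^3 + 7·10^2 + 7·10 + 6 = 100077777776; next = 100077777775

100077777776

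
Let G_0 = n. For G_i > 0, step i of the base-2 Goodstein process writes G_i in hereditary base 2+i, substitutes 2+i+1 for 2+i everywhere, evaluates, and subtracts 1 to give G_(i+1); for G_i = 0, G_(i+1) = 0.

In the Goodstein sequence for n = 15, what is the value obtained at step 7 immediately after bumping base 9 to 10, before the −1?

100077777776

i=0: 15 = 2^(2 + 1) + 2^2 + 2 + 1 (b=2); 2→3: 3^(3 + 1) + 3^3 + 3 + 1 = 112; 112−1 = 111
i=1: 111 = 3^(3 + 1) + 3^3 + 3 (b=3); 3→4: 4^(4 + 1) + 4^4 + 4 = 1284; 1284−1 = 1283
i=2: 1283 = 4^(4 + 1) + 4^4 + 3 (b=4); 4→5: 5^(5 + 1) + 5^5 + 3 = 18753; 18753−1 = 18752
i=3: 18752 = 5^(5 + 1) + 5^5 + 2 (b=5); 5→6: 6^(6 + 1) + 6^6 + 2 = 326594; 326594−1 = 326593
i=4: 326593 = 6^(6 + 1) + 6^6 + 1 (b=6); 6→7: 7^(7 + 1) + 7^7 + 1 = 6588345; 6588345−1 = 6588344
i=5: 6588344 = 7^(7 + 1) + 7^7 (b=7); 7→8: 8^(8 + 1) + 8^8 = 150994944; 150994944−1 = 150994943
i=6: 150994943 = 8^(8 + 1) + 7·8^7 + 7·8^6 + 7·8^5 + 7·8^4 + 7·8^3 + 7·8^2 + 7·8 + 7 (b=8); 8→9: 9^(9 + 1) + 7·9^7 + 7·9^6 + 7·9^5 + 7·9^4 + 7·9^3 + 7·9^2 + 7·9 + 7 = 3524450281; 3524450281−1 = 3524450280
i=7: 3524450280 = 9^(9 + 1) + 7·9^7 + 7·9^6 + 7·9^5 + 7·9^4 + 7·9^3 + 7·9^2 + 7·9 + 6 (b=9); 9→10: 10^(10 + 1) + 7·10^7 + 7·10^6 + 7·10^5 + 7·10^4 + 7·10^3 + 7·10^2 + 7·10 + 6 = 100077777776; 100077777776−1 = 100077777775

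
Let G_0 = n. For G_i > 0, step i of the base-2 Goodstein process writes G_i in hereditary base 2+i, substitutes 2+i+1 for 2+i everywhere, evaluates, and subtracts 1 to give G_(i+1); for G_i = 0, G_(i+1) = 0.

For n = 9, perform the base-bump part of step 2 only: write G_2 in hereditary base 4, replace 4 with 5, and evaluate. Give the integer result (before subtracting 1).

9843

9 —HB2→ 2^(2 + 1) + 1 —bump→ 3^(3 + 1) + 1 = 82 —(−1)→ 81
81 —HB3→ 3^(3 + 1) —bump→ 4^(4 + 1) = 1024 —(−1)→ 1023
1023 —HB4→ 3·4^4 + 3·4^3 + 3·4^2 + 3·4 + 3 —bump→ 3·5^5 + 3·5^3 + 3·5^2 + 3·5 + 3 = 9843 —(−1)→ 9842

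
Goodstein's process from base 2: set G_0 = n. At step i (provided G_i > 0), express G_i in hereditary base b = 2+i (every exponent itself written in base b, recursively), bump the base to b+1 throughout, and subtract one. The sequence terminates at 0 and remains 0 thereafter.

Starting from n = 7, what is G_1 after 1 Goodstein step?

G_0=7  [base 2] 2^2 + 2 + 1  →[2↦3]→  3^3 + 3 + 1 = 31  −1 ⇒ G_1=30
G_1=30  [base 3] 3^3 + 3  →[3↦4]→  4^4 + 4 = 260  −1 ⇒ G_2=259

30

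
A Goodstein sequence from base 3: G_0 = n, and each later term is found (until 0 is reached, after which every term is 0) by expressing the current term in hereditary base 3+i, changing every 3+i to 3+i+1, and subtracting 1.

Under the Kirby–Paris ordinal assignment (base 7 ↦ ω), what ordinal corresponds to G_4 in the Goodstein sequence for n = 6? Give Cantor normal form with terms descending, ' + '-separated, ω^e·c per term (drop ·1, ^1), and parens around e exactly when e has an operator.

base 3: 6 = 2·3; at 4: 2·4 = 8; next = 7
base 4: 7 = 4 + 3; at 5: 5 + 3 = 8; next = 7
base 5: 7 = 5 + 2; at 6: 6 + 2 = 8; next = 7
base 6: 7 = 6 + 1; at 7: 7 + 1 = 8; next = 7
base 7: 7 = 7; at 8: 8 = 8; next = 7

ω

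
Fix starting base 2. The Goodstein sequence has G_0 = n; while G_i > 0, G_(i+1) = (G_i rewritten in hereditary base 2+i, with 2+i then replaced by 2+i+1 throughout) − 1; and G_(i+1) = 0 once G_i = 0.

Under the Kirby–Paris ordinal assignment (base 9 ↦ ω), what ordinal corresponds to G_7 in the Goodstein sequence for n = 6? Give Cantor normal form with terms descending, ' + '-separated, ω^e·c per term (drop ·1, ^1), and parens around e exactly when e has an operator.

base 2: 6 = 2^2 + 2; at 3: 3^3 + 3 = 30; next = 29
base 3: 29 = 3^3 + 2; at 4: 4^4 + 2 = 258; next = 257
base 4: 257 = 4^4 + 1; at 5: 5^5 + 1 = 3126; next = 3125
base 5: 3125 = 5^5; at 6: 6^6 = 46656; next = 46655
base 6: 46655 = 5·6^5 + 5·6^4 + 5·6^3 + 5·6^2 + 5·6 + 5; at 7: 5·7^5 + 5·7^4 + 5·7^3 + 5·7^2 + 5·7 + 5 = 98040; next = 98039
base 7: 98039 = 5·7^5 + 5·7^4 + 5·7^3 + 5·7^2 + 5·7 + 4; at 8: 5·8^5 + 5·8^4 + 5·8^3 + 5·8^2 + 5·8 + 4 = 187244; next = 187243
base 8: 187243 = 5·8^5 + 5·8^4 + 5·8^3 + 5·8^2 + 5·8 + 3; at 9: 5·9^5 + 5·9^4 + 5·9^3 + 5·9^2 + 5·9 + 3 = 332148; next = 332147

ω^5·5 + ω^4·5 + ω^3·5 + ω^2·5 + ω·5 + 2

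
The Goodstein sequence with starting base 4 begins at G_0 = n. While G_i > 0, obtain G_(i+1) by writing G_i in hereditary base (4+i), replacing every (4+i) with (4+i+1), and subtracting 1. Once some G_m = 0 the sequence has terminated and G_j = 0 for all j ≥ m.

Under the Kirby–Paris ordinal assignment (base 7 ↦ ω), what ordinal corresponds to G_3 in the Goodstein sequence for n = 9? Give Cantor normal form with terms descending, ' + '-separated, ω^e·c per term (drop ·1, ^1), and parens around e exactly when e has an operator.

ω + 4

G_0=9  [base 4] 2·4 + 1  →[4↦5]→  2·5 + 1 = 11  −1 ⇒ G_1=10
G_1=10  [base 5] 2·5  →[5↦6]→  2·6 = 12  −1 ⇒ G_2=11
G_2=11  [base 6] 6 + 5  →[6↦7]→  7 + 5 = 12  −1 ⇒ G_3=11
G_3=11  [base 7] 7 + 4  →[7↦8]→  8 + 4 = 12  −1 ⇒ G_4=11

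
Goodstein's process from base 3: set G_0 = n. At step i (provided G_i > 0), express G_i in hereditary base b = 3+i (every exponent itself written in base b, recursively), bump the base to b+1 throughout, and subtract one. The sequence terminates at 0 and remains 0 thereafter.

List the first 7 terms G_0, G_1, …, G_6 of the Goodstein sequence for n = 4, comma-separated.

(0) 4|_3 = 3 + 1 ↦ 4 + 1|_4 = 5 ⇒ 4
(1) 4|_4 = 4 ↦ 5|_5 = 5 ⇒ 4
(2) 4|_5 = 4 ↦ 4|_6 = 4 ⇒ 3
(3) 3|_6 = 3 ↦ 3|_7 = 3 ⇒ 2
(4) 2|_7 = 2 ↦ 2|_8 = 2 ⇒ 1
(5) 1|_8 = 1 ↦ 1|_9 = 1 ⇒ 0

4, 4, 4, 3, 2, 1, 0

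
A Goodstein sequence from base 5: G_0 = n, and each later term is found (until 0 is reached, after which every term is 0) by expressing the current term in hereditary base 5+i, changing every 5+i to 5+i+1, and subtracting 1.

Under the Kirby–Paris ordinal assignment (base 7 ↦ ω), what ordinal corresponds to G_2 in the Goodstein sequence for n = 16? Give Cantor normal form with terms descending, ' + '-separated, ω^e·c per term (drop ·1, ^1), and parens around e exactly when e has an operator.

ω·2 + 6

(0) 16|_5 = 3·5 + 1 ↦ 3·6 + 1|_6 = 19 ⇒ 18
(1) 18|_6 = 3·6 ↦ 3·7|_7 = 21 ⇒ 20
(2) 20|_7 = 2·7 + 6 ↦ 2·8 + 6|_8 = 22 ⇒ 21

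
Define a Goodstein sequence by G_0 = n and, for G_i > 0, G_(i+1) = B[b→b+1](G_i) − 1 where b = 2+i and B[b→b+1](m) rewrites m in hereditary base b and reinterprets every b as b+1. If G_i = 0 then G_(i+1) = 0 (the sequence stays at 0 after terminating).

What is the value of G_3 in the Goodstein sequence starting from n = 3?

2

step 0: 3 = 2 + 1; sub 3 for 2: 3 + 1; = 4; G_1 = 4−1 = 3
step 1: 3 = 3; sub 4 for 3: 4; = 4; G_2 = 4−1 = 3
step 2: 3 = 3; sub 5 for 4: 3; = 3; G_3 = 3−1 = 2
step 3: 2 = 2; sub 6 for 5: 2; = 2; G_4 = 2−1 = 1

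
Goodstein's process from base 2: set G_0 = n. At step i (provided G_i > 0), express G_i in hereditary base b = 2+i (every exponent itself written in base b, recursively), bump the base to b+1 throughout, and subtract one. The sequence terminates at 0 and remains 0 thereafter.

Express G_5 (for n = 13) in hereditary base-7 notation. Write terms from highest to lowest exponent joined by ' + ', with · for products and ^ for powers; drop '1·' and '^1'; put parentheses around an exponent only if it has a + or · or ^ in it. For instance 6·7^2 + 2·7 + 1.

7^(7 + 1) + 3·7^3 + 3·7^2 + 3·7

13 —HB2→ 2^(2 + 1) + 2^2 + 1 —bump→ 3^(3 + 1) + 3^3 + 1 = 109 —(−1)→ 108
108 —HB3→ 3^(3 + 1) + 3^3 —bump→ 4^(4 + 1) + 4^4 = 1280 —(−1)→ 1279
1279 —HB4→ 4^(4 + 1) + 3·4^3 + 3·4^2 + 3·4 + 3 —bump→ 5^(5 + 1) + 3·5^3 + 3·5^2 + 3·5 + 3 = 16093 —(−1)→ 16092
16092 —HB5→ 5^(5 + 1) + 3·5^3 + 3·5^2 + 3·5 + 2 —bump→ 6^(6 + 1) + 3·6^3 + 3·6^2 + 3·6 + 2 = 280712 —(−1)→ 280711
280711 —HB6→ 6^(6 + 1) + 3·6^3 + 3·6^2 + 3·6 + 1 —bump→ 7^(7 + 1) + 3·7^3 + 3·7^2 + 3·7 + 1 = 5765999 —(−1)→ 5765998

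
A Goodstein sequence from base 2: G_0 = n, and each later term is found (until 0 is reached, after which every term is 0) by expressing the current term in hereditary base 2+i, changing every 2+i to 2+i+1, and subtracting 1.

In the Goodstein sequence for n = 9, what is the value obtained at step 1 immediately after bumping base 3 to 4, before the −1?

1024

(0) 9|_2 = 2^(2 + 1) + 1 ↦ 3^(3 + 1) + 1|_3 = 82 ⇒ 81
(1) 81|_3 = 3^(3 + 1) ↦ 4^(4 + 1)|_4 = 1024 ⇒ 1023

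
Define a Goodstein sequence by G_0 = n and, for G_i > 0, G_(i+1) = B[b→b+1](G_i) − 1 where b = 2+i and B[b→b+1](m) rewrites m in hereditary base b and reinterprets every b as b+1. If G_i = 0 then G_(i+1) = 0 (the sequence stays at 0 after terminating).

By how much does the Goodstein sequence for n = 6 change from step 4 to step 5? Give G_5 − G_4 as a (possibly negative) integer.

i=0: 6 = 2^2 + 2 (b=2); 2→3: 3^3 + 3 = 30; 30−1 = 29
i=1: 29 = 3^3 + 2 (b=3); 3→4: 4^4 + 2 = 258; 258−1 = 257
i=2: 257 = 4^4 + 1 (b=4); 4→5: 5^5 + 1 = 3126; 3126−1 = 3125
i=3: 3125 = 5^5 (b=5); 5→6: 6^6 = 46656; 46656−1 = 46655
i=4: 46655 = 5·6^5 + 5·6^4 + 5·6^3 + 5·6^2 + 5·6 + 5 (b=6); 6→7: 5·7^5 + 5·7^4 + 5·7^3 + 5·7^2 + 5·7 + 5 = 98040; 98040−1 = 98039

51384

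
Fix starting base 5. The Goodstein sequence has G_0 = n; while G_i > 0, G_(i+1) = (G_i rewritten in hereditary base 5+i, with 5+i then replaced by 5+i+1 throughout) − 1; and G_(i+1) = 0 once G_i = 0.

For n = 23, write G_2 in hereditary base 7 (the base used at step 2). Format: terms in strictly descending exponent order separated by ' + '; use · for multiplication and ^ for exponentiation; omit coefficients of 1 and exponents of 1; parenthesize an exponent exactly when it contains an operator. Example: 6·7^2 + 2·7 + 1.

[0] 23 ≡ 4·5 + 3 (base 5). Lift 6: 27. −1: 26.
[1] 26 ≡ 4·6 + 2 (base 6). Lift 7: 30. −1: 29.
[2] 29 ≡ 4·7 + 1 (base 7). Lift 8: 33. −1: 32.

4·7 + 1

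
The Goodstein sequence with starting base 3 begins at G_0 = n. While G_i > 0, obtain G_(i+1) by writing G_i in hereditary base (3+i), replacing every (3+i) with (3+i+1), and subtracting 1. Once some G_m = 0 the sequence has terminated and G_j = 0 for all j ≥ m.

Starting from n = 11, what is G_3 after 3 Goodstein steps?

35

[0] 11 ≡ 3^2 + 2 (base 3). Lift 4: 18. −1: 17.
[1] 17 ≡ 4^2 + 1 (base 4). Lift 5: 26. −1: 25.
[2] 25 ≡ 5^2 (base 5). Lift 6: 36. −1: 35.
[3] 35 ≡ 5·6 + 5 (base 6). Lift 7: 40. −1: 39.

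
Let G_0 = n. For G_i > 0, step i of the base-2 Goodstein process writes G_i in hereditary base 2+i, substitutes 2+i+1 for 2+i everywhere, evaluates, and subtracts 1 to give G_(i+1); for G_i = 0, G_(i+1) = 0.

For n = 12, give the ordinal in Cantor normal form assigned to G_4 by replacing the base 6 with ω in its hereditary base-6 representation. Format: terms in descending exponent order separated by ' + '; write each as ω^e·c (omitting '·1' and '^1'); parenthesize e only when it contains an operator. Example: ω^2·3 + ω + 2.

ω^(ω + 1) + ω^2·2 + ω + 5

[0] 12 ≡ 2^(2 + 1) + 2^2 (base 2). Lift 3: 108. −1: 107.
[1] 107 ≡ 3^(3 + 1) + 2·3^2 + 2·3 + 2 (base 3). Lift 4: 1066. −1: 1065.
[2] 1065 ≡ 4^(4 + 1) + 2·4^2 + 2·4 + 1 (base 4). Lift 5: 15686. −1: 15685.
[3] 15685 ≡ 5^(5 + 1) + 2·5^2 + 2·5 (base 5). Lift 6: 280020. −1: 280019.
[4] 280019 ≡ 6^(6 + 1) + 2·6^2 + 6 + 5 (base 6). Lift 7: 5764911. −1: 5764910.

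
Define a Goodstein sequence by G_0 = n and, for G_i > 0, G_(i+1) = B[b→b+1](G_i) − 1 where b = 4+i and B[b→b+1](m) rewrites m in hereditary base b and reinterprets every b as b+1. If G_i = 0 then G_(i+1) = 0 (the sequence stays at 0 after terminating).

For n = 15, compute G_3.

[0] 15 ≡ 3·4 + 3 (base 4). Lift 5: 18. −1: 17.
[1] 17 ≡ 3·5 + 2 (base 5). Lift 6: 20. −1: 19.
[2] 19 ≡ 3·6 + 1 (base 6). Lift 7: 22. −1: 21.
[3] 21 ≡ 3·7 (base 7). Lift 8: 24. −1: 23.

21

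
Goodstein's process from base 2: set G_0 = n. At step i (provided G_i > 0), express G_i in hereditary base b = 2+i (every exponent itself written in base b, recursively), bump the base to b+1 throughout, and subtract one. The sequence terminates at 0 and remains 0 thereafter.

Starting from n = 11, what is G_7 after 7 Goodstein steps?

(0) 11|_2 = 2^(2 + 1) + 2 + 1 ↦ 3^(3 + 1) + 3 + 1|_3 = 85 ⇒ 84
(1) 84|_3 = 3^(3 + 1) + 3 ↦ 4^(4 + 1) + 4|_4 = 1028 ⇒ 1027
(2) 1027|_4 = 4^(4 + 1) + 3 ↦ 5^(5 + 1) + 3|_5 = 15628 ⇒ 15627
(3) 15627|_5 = 5^(5 + 1) + 2 ↦ 6^(6 + 1) + 2|_6 = 279938 ⇒ 279937
(4) 279937|_6 = 6^(6 + 1) + 1 ↦ 7^(7 + 1) + 1|_7 = 5764802 ⇒ 5764801
(5) 5764801|_7 = 7^(7 + 1) ↦ 8^(8 + 1)|_8 = 134217728 ⇒ 134217727
(6) 134217727|_8 = 7·8^8 + 7·8^7 + 7·8^6 + 7·8^5 + 7·8^4 + 7·8^3 + 7·8^2 + 7·8 + 7 ↦ 7·9^9 + 7·9^7 + 7·9^6 + 7·9^5 + 7·9^4 + 7·9^3 + 7·9^2 + 7·9 + 7|_9 = 2749609303 ⇒ 2749609302
(7) 2749609302|_9 = 7·9^9 + 7·9^7 + 7·9^6 + 7·9^5 + 7·9^4 + 7·9^3 + 7·9^2 + 7·9 + 6 ↦ 7·10^10 + 7·10^7 + 7·10^6 + 7·10^5 + 7·10^4 + 7·10^3 + 7·10^2 + 7·10 + 6|_10 = 70077777776 ⇒ 70077777775

2749609302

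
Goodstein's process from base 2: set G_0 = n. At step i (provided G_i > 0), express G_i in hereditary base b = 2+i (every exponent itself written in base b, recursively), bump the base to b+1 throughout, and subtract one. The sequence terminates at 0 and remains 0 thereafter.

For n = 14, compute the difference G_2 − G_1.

1171

step 0: 14 = 2^(2 + 1) + 2^2 + 2; sub 3 for 2: 3^(3 + 1) + 3^3 + 3; = 111; G_1 = 111−1 = 110
step 1: 110 = 3^(3 + 1) + 3^3 + 2; sub 4 for 3: 4^(4 + 1) + 4^4 + 2; = 1282; G_2 = 1282−1 = 1281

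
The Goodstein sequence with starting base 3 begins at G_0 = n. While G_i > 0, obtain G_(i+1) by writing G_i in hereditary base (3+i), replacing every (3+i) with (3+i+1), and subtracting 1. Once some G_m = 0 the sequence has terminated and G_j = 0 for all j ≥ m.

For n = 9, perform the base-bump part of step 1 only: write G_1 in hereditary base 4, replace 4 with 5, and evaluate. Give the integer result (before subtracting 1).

18

step 0: 9 = 3^2; sub 4 for 3: 4^2; = 16; G_1 = 16−1 = 15
step 1: 15 = 3·4 + 3; sub 5 for 4: 3·5 + 3; = 18; G_2 = 18−1 = 17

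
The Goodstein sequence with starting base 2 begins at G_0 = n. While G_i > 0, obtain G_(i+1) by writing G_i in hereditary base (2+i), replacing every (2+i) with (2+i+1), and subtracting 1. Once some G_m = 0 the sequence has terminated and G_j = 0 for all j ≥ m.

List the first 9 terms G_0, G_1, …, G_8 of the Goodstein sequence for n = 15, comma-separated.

15, 111, 1283, 18752, 326593, 6588344, 150994943, 3524450280, 100077777775

15 —HB2→ 2^(2 + 1) + 2^2 + 2 + 1 —bump→ 3^(3 + 1) + 3^3 + 3 + 1 = 112 —(−1)→ 111
111 —HB3→ 3^(3 + 1) + 3^3 + 3 —bump→ 4^(4 + 1) + 4^4 + 4 = 1284 —(−1)→ 1283
1283 —HB4→ 4^(4 + 1) + 4^4 + 3 —bump→ 5^(5 + 1) + 5^5 + 3 = 18753 —(−1)→ 18752
18752 —HB5→ 5^(5 + 1) + 5^5 + 2 —bump→ 6^(6 + 1) + 6^6 + 2 = 326594 —(−1)→ 326593
326593 —HB6→ 6^(6 + 1) + 6^6 + 1 —bump→ 7^(7 + 1) + 7^7 + 1 = 6588345 —(−1)→ 6588344
6588344 —HB7→ 7^(7 + 1) + 7^7 —bump→ 8^(8 + 1) + 8^8 = 150994944 —(−1)→ 150994943
150994943 —HB8→ 8^(8 + 1) + 7·8^7 + 7·8^6 + 7·8^5 + 7·8^4 + 7·8^3 + 7·8^2 + 7·8 + 7 —bump→ 9^(9 + 1) + 7·9^7 + 7·9^6 + 7·9^5 + 7·9^4 + 7·9^3 + 7·9^2 + 7·9 + 7 = 3524450281 —(−1)→ 3524450280
3524450280 —HB9→ 9^(9 + 1) + 7·9^7 + 7·9^6 + 7·9^5 + 7·9^4 + 7·9^3 + 7·9^2 + 7·9 + 6 —bump→ 10^(10 + 1) + 7·10^7 + 7·10^6 + 7·10^5 + 7·10^4 + 7·10^3 + 7·10^2 + 7·10 + 6 = 100077777776 —(−1)→ 100077777775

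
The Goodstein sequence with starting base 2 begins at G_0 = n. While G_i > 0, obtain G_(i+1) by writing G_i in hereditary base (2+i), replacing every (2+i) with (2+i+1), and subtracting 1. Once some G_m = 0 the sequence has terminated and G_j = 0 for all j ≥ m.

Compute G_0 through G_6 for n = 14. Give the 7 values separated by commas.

14, 110, 1281, 18750, 326591, 5862840, 134404971

G_0=14  [base 2] 2^(2 + 1) + 2^2 + 2  →[2↦3]→  3^(3 + 1) + 3^3 + 3 = 111  −1 ⇒ G_1=110
G_1=110  [base 3] 3^(3 + 1) + 3^3 + 2  →[3↦4]→  4^(4 + 1) + 4^4 + 2 = 1282  −1 ⇒ G_2=1281
G_2=1281  [base 4] 4^(4 + 1) + 4^4 + 1  →[4↦5]→  5^(5 + 1) + 5^5 + 1 = 18751  −1 ⇒ G_3=18750
G_3=18750  [base 5] 5^(5 + 1) + 5^5  →[5↦6]→  6^(6 + 1) + 6^6 = 326592  −1 ⇒ G_4=326591
G_4=326591  [base 6] 6^(6 + 1) + 5·6^5 + 5·6^4 + 5·6^3 + 5·6^2 + 5·6 + 5  →[6↦7]→  7^(7 + 1) + 5·7^5 + 5·7^4 + 5·7^3 + 5·7^2 + 5·7 + 5 = 5862841  −1 ⇒ G_5=5862840
G_5=5862840  [base 7] 7^(7 + 1) + 5·7^5 + 5·7^4 + 5·7^3 + 5·7^2 + 5·7 + 4  →[7↦8]→  8^(8 + 1) + 5·8^5 + 5·8^4 + 5·8^3 + 5·8^2 + 5·8 + 4 = 134404972  −1 ⇒ G_6=134404971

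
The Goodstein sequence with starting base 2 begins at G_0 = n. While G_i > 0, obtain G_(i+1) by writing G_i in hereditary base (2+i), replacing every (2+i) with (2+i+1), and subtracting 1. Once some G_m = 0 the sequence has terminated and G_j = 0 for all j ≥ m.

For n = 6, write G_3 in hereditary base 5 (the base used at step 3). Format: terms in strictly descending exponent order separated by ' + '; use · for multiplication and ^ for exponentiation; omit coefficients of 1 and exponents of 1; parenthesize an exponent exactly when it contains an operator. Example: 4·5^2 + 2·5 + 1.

base 2: 6 = 2^2 + 2; at 3: 3^3 + 3 = 30; next = 29
base 3: 29 = 3^3 + 2; at 4: 4^4 + 2 = 258; next = 257
base 4: 257 = 4^4 + 1; at 5: 5^5 + 1 = 3126; next = 3125
base 5: 3125 = 5^5; at 6: 6^6 = 46656; next = 46655

5^5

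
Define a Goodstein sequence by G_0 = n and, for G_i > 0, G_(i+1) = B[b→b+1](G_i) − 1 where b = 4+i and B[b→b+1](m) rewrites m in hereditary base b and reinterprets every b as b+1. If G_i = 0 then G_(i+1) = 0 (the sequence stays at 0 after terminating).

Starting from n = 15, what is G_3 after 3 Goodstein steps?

21

[0] 15 ≡ 3·4 + 3 (base 4). Lift 5: 18. −1: 17.
[1] 17 ≡ 3·5 + 2 (base 5). Lift 6: 20. −1: 19.
[2] 19 ≡ 3·6 + 1 (base 6). Lift 7: 22. −1: 21.
[3] 21 ≡ 3·7 (base 7). Lift 8: 24. −1: 23.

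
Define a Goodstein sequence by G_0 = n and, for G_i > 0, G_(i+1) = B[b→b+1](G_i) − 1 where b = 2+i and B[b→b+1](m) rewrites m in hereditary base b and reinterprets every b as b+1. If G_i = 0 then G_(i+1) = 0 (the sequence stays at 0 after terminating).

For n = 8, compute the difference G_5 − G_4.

G_0 = 8. HB_2(8) = 2^(2 + 1). Bump = 81. G_1 = 80.
G_1 = 80. HB_3(80) = 2·3^3 + 2·3^2 + 2·3 + 2. Bump = 554. G_2 = 553.
G_2 = 553. HB_4(553) = 2·4^4 + 2·4^2 + 2·4 + 1. Bump = 6311. G_3 = 6310.
G_3 = 6310. HB_5(6310) = 2·5^5 + 2·5^2 + 2·5. Bump = 93396. G_4 = 93395.
G_4 = 93395. HB_6(93395) = 2·6^6 + 2·6^2 + 6 + 5. Bump = 1647196. G_5 = 1647195.

1553800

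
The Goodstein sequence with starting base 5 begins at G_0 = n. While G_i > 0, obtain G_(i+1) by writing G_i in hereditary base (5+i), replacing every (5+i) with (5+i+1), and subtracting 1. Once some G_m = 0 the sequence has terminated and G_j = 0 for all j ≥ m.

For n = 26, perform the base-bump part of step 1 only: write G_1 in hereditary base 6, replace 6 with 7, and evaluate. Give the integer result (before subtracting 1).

26 —HB5→ 5^2 + 1 —bump→ 6^2 + 1 = 37 —(−1)→ 36
36 —HB6→ 6^2 —bump→ 7^2 = 49 —(−1)→ 48

49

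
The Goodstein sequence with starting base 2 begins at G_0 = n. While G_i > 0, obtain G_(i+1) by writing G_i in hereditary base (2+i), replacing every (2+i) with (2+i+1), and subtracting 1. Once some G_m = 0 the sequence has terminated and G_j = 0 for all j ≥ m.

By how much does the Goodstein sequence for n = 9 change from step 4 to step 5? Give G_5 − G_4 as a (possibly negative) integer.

2331083

base 2: 9 = 2^(2 + 1) + 1; at 3: 3^(3 + 1) + 1 = 82; next = 81
base 3: 81 = 3^(3 + 1); at 4: 4^(4 + 1) = 1024; next = 1023
base 4: 1023 = 3·4^4 + 3·4^3 + 3·4^2 + 3·4 + 3; at 5: 3·5^5 + 3·5^3 + 3·5^2 + 3·5 + 3 = 9843; next = 9842
base 5: 9842 = 3·5^5 + 3·5^3 + 3·5^2 + 3·5 + 2; at 6: 3·6^6 + 3·6^3 + 3·6^2 + 3·6 + 2 = 140744; next = 140743
base 6: 140743 = 3·6^6 + 3·6^3 + 3·6^2 + 3·6 + 1; at 7: 3·7^7 + 3·7^3 + 3·7^2 + 3·7 + 1 = 2471827; next = 2471826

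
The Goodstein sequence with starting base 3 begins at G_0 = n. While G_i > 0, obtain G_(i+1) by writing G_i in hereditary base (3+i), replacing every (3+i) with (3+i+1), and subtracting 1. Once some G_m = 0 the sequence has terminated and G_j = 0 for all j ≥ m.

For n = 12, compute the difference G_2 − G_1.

8

G_0 = 12. HB_3(12) = 3^2 + 3. Bump = 20. G_1 = 19.
G_1 = 19. HB_4(19) = 4^2 + 3. Bump = 28. G_2 = 27.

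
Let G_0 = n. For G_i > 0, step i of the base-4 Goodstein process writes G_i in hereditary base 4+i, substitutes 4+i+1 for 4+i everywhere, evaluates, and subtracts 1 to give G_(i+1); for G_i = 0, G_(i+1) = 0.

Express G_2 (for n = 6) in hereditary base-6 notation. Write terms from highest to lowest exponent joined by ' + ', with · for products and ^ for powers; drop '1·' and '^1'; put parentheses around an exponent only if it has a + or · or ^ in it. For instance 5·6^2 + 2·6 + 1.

i=0: 6 = 4 + 2 (b=4); 4→5: 5 + 2 = 7; 7−1 = 6
i=1: 6 = 5 + 1 (b=5); 5→6: 6 + 1 = 7; 7−1 = 6
i=2: 6 = 6 (b=6); 6→7: 7 = 7; 7−1 = 6

6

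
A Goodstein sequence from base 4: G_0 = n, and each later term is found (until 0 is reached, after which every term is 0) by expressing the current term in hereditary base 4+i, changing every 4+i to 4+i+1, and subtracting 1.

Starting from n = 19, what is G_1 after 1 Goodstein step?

19 —HB4→ 4^2 + 3 —bump→ 5^2 + 3 = 28 —(−1)→ 27
27 —HB5→ 5^2 + 2 —bump→ 6^2 + 2 = 38 —(−1)→ 37

27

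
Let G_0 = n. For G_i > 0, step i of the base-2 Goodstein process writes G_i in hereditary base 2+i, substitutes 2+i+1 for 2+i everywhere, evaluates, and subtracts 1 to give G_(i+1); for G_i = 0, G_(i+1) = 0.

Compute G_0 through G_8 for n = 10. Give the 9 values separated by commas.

10, 83, 1025, 15625, 279935, 4215754, 84073323, 1937434592, 50000555551

base 2: 10 = 2^(2 + 1) + 2; at 3: 3^(3 + 1) + 3 = 84; next = 83
base 3: 83 = 3^(3 + 1) + 2; at 4: 4^(4 + 1) + 2 = 1026; next = 1025
base 4: 1025 = 4^(4 + 1) + 1; at 5: 5^(5 + 1) + 1 = 15626; next = 15625
base 5: 15625 = 5^(5 + 1); at 6: 6^(6 + 1) = 279936; next = 279935
base 6: 279935 = 5·6^6 + 5·6^5 + 5·6^4 + 5·6^3 + 5·6^2 + 5·6 + 5; at 7: 5·7^7 + 5·7^5 + 5·7^4 + 5·7^3 + 5·7^2 + 5·7 + 5 = 4215755; next = 4215754
base 7: 4215754 = 5·7^7 + 5·7^5 + 5·7^4 + 5·7^3 + 5·7^2 + 5·7 + 4; at 8: 5·8^8 + 5·8^5 + 5·8^4 + 5·8^3 + 5·8^2 + 5·8 + 4 = 84073324; next = 84073323
base 8: 84073323 = 5·8^8 + 5·8^5 + 5·8^4 + 5·8^3 + 5·8^2 + 5·8 + 3; at 9: 5·9^9 + 5·9^5 + 5·9^4 + 5·9^3 + 5·9^2 + 5·9 + 3 = 1937434593; next = 1937434592
base 9: 1937434592 = 5·9^9 + 5·9^5 + 5·9^4 + 5·9^3 + 5·9^2 + 5·9 + 2; at 10: 5·10^10 + 5·10^5 + 5·10^4 + 5·10^3 + 5·10^2 + 5·10 + 2 = 50000555552; next = 50000555551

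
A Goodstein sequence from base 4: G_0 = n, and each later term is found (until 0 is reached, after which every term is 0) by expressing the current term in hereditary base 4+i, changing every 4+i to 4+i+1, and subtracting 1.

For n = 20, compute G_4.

20 —HB4→ 4^2 + 4 —bump→ 5^2 + 5 = 30 —(−1)→ 29
29 —HB5→ 5^2 + 4 —bump→ 6^2 + 4 = 40 —(−1)→ 39
39 —HB6→ 6^2 + 3 —bump→ 7^2 + 3 = 52 —(−1)→ 51
51 —HB7→ 7^2 + 2 —bump→ 8^2 + 2 = 66 —(−1)→ 65

65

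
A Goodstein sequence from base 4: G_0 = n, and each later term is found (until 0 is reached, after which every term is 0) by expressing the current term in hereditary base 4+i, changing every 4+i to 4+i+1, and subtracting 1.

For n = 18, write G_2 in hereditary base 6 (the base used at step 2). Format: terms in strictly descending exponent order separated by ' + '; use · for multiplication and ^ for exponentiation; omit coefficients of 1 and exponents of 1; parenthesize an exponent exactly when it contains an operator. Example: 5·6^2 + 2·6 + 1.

6^2

G_0=18  [base 4] 4^2 + 2  →[4↦5]→  5^2 + 2 = 27  −1 ⇒ G_1=26
G_1=26  [base 5] 5^2 + 1  →[5↦6]→  6^2 + 1 = 37  −1 ⇒ G_2=36
G_2=36  [base 6] 6^2  →[6↦7]→  7^2 = 49  −1 ⇒ G_3=48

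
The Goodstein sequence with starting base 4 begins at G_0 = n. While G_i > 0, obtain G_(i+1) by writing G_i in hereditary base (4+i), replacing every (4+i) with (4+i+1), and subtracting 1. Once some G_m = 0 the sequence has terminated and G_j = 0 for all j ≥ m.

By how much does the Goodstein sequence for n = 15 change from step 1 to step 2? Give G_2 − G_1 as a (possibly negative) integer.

2

15 —HB4→ 3·4 + 3 —bump→ 3·5 + 3 = 18 —(−1)→ 17
17 —HB5→ 3·5 + 2 —bump→ 3·6 + 2 = 20 —(−1)→ 19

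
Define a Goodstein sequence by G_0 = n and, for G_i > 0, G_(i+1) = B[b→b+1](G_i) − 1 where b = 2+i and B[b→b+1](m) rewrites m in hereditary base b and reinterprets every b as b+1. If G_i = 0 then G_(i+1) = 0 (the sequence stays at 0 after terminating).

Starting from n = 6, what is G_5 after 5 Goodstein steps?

i=0: 6 = 2^2 + 2 (b=2); 2→3: 3^3 + 3 = 30; 30−1 = 29
i=1: 29 = 3^3 + 2 (b=3); 3→4: 4^4 + 2 = 258; 258−1 = 257
i=2: 257 = 4^4 + 1 (b=4); 4→5: 5^5 + 1 = 3126; 3126−1 = 3125
i=3: 3125 = 5^5 (b=5); 5→6: 6^6 = 46656; 46656−1 = 46655
i=4: 46655 = 5·6^5 + 5·6^4 + 5·6^3 + 5·6^2 + 5·6 + 5 (b=6); 6→7: 5·7^5 + 5·7^4 + 5·7^3 + 5·7^2 + 5·7 + 5 = 98040; 98040−1 = 98039
i=5: 98039 = 5·7^5 + 5·7^4 + 5·7^3 + 5·7^2 + 5·7 + 4 (b=7); 7→8: 5·8^5 + 5·8^4 + 5·8^3 + 5·8^2 + 5·8 + 4 = 187244; 187244−1 = 187243

98039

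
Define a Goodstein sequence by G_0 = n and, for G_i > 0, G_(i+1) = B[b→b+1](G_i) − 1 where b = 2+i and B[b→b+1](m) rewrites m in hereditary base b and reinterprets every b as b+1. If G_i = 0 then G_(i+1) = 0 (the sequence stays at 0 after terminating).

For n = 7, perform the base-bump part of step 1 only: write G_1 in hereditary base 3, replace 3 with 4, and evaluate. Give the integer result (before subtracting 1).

i=0: 7 = 2^2 + 2 + 1 (b=2); 2→3: 3^3 + 3 + 1 = 31; 31−1 = 30
i=1: 30 = 3^3 + 3 (b=3); 3→4: 4^4 + 4 = 260; 260−1 = 259

260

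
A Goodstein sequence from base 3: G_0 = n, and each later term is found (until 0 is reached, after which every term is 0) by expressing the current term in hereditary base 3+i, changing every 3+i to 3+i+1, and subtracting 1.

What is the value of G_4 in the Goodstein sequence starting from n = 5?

4

[0] 5 ≡ 3 + 2 (base 3). Lift 4: 6. −1: 5.
[1] 5 ≡ 4 + 1 (base 4). Lift 5: 6. −1: 5.
[2] 5 ≡ 5 (base 5). Lift 6: 6. −1: 5.
[3] 5 ≡ 5 (base 6). Lift 7: 5. −1: 4.
[4] 4 ≡ 4 (base 7). Lift 8: 4. −1: 3.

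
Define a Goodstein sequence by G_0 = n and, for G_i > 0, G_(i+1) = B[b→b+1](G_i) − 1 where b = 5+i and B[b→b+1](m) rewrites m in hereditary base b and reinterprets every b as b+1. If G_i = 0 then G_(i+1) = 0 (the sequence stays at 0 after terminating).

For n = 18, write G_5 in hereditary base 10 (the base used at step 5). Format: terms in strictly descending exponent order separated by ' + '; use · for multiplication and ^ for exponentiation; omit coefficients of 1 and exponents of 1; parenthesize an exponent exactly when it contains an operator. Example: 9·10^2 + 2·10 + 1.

2·10 + 7

base 5: 18 = 3·5 + 3; at 6: 3·6 + 3 = 21; next = 20
base 6: 20 = 3·6 + 2; at 7: 3·7 + 2 = 23; next = 22
base 7: 22 = 3·7 + 1; at 8: 3·8 + 1 = 25; next = 24
base 8: 24 = 3·8; at 9: 3·9 = 27; next = 26
base 9: 26 = 2·9 + 8; at 10: 2·10 + 8 = 28; next = 27
base 10: 27 = 2·10 + 7; at 11: 2·11 + 7 = 29; next = 28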